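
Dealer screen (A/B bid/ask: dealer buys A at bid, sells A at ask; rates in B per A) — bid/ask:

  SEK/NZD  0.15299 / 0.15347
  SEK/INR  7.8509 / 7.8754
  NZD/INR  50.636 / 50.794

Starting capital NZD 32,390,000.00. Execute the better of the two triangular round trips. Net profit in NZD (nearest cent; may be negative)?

Best loop NZD → SEK → INR → NZD:
NZD 32,390,000.00 ÷ 0.15347 (buy SEK at ask) = SEK 211,051,019.74
SEK 211,051,019.74 × 7.8509 (sell SEK at bid) = INR 1,656,940,450.90
INR 1,656,940,450.90 ÷ 50.794 (buy NZD at ask) = NZD 32,620,790.86

Net profit: NZD 230,790.86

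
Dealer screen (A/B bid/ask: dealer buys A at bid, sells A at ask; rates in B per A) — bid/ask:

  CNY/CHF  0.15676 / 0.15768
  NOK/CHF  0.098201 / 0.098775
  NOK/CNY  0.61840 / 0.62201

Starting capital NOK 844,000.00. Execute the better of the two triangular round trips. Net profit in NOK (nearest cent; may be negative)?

Net profit: NOK 1,053.84

Best loop NOK → CHF → CNY → NOK:
NOK 844,000.00 × 0.098201 (sell NOK at bid) = CHF 82,881.64
CHF 82,881.64 ÷ 0.15768 (buy CNY at ask) = CNY 525,631.94
CNY 525,631.94 ÷ 0.62201 (buy NOK at ask) = NOK 845,053.84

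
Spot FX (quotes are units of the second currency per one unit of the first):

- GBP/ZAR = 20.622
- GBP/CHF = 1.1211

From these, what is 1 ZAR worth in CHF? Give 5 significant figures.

1 ZAR ÷ 20.622 = 0.0484919 GBP
0.0484919 GBP × 1.1211 = 0.0543643 CHF

ZAR/CHF = 0.054364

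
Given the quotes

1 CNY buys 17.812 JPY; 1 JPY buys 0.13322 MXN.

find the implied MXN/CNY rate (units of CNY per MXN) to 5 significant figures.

MXN/CNY = 0.42142

1 MXN ÷ 0.13322 = 7.50638 JPY
7.50638 JPY ÷ 17.812 = 0.421423 CNY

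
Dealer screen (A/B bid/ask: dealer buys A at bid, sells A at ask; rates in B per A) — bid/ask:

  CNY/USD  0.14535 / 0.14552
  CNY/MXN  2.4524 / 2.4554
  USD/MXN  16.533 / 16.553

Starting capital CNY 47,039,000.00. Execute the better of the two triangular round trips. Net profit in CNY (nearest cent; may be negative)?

Net profit: CNY 851,567.88

Best loop CNY → MXN → USD → CNY:
CNY 47,039,000.00 × 2.4524 (sell CNY at bid) = MXN 115,358,443.60
MXN 115,358,443.60 ÷ 16.553 (buy USD at ask) = USD 6,969,035.44
USD 6,969,035.44 ÷ 0.14552 (buy CNY at ask) = CNY 47,890,567.88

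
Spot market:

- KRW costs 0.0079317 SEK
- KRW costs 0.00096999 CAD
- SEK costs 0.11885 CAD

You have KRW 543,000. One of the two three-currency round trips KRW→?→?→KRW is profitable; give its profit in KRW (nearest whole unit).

Profitable loop is KRW → CAD → SEK → KRW:
KRW 543,000 × 0.00096999 = CAD 526.70
CAD 526.70 ÷ 0.11885 = SEK 4,431.67
SEK 4,431.67 ÷ 0.0079317 = KRW 558,730
Profit = KRW 558,730 − KRW 543,000

Profit: KRW 15,730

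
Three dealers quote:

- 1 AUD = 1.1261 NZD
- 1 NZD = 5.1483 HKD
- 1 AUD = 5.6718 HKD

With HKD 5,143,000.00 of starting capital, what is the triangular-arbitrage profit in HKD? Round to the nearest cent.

Profitable loop is HKD → AUD → NZD → HKD:
HKD 5,143,000.00 ÷ 5.6718 = AUD 906,766.81
AUD 906,766.81 × 1.1261 = NZD 1,021,110.11
NZD 1,021,110.11 × 5.1483 = HKD 5,256,981.16
Profit = HKD 5,256,981.16 − HKD 5,143,000.00

Profit: HKD 113,981.16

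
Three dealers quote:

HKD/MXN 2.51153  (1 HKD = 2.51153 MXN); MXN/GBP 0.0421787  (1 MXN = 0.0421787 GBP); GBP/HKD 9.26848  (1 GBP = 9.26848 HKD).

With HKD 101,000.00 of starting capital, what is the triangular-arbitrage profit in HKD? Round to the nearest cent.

Profit: HKD 1,868.24

Profitable loop is HKD → GBP → MXN → HKD:
HKD 101,000.00 ÷ 9.26848 = GBP 10,897.15
GBP 10,897.15 ÷ 0.0421787 = MXN 258,356.66
MXN 258,356.66 ÷ 2.51153 = HKD 102,868.24
Profit = HKD 102,868.24 − HKD 101,000.00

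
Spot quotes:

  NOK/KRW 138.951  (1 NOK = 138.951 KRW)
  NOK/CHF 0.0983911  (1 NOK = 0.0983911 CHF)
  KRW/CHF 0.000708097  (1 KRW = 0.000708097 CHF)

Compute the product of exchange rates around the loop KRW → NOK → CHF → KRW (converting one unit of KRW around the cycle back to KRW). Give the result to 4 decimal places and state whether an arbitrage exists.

Around KRW → NOK → CHF → KRW: 1 ÷ 138.951 × 0.0983911 ÷ 0.000708097 = 1.000003
Product ≈ 1 (deviation 0.000%, within rounding noise).

1.0000 (no arbitrage)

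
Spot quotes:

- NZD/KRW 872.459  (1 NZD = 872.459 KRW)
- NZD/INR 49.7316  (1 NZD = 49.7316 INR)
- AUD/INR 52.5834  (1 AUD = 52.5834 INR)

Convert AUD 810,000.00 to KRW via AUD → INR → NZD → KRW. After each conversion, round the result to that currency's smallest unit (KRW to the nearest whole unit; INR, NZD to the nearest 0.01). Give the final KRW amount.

KRW 747,216,202

AUD 810,000.00 × 52.5834 = INR 42,592,554.00
INR 42,592,554.00 ÷ 49.7316 = NZD 856,448.50
NZD 856,448.50 × 872.459 = KRW 747,216,202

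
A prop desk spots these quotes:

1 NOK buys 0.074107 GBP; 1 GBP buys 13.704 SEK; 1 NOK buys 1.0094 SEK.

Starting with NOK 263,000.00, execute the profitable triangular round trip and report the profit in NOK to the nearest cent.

Profit: NOK 1,605.60

Profitable loop is NOK → GBP → SEK → NOK:
NOK 263,000.00 × 0.074107 = GBP 19,490.14
GBP 19,490.14 × 13.704 = SEK 267,092.89
SEK 267,092.89 ÷ 1.0094 = NOK 264,605.60
Profit = NOK 264,605.60 − NOK 263,000.00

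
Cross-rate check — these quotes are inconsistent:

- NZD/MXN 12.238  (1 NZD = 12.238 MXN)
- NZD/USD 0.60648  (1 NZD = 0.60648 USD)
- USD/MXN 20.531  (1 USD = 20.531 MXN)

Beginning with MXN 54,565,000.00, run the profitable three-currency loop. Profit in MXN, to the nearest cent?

Profitable loop is MXN → NZD → USD → MXN:
MXN 54,565,000.00 ÷ 12.238 = NZD 4,458,653.37
NZD 4,458,653.37 × 0.60648 = USD 2,704,084.10
USD 2,704,084.10 × 20.531 = MXN 55,517,550.63
Profit = MXN 55,517,550.63 − MXN 54,565,000.00

Profit: MXN 952,550.63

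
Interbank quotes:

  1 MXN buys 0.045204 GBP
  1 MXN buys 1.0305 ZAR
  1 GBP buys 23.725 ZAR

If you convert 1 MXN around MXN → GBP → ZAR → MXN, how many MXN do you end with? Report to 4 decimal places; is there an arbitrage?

1.0407 (arbitrage exists)

Around MXN → GBP → ZAR → MXN: 1 × 0.045204 × 23.725 ÷ 1.0305 = 1.040723
Product > 1; profitable direction is MXN → GBP → ZAR → MXN.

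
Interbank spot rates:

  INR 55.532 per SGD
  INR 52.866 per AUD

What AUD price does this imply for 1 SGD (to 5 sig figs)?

1 SGD × 55.532 = 55.532 INR
55.532 INR ÷ 52.866 = 1.05043 AUD

SGD/AUD = 1.0504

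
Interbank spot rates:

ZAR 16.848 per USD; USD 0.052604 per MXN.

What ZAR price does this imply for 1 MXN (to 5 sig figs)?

MXN/ZAR = 0.88627

1 MXN × 0.052604 = 0.052604 USD
0.052604 USD × 16.848 = 0.886272 ZAR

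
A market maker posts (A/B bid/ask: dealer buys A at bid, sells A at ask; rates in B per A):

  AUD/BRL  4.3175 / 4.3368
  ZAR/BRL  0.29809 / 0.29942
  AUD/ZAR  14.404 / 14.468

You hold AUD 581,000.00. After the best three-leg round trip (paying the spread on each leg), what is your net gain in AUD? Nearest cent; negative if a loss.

Best loop AUD → BRL → ZAR → AUD:
AUD 581,000.00 × 4.3175 (sell AUD at bid) = BRL 2,508,467.50
BRL 2,508,467.50 ÷ 0.29942 (buy ZAR at ask) = ZAR 8,377,755.33
ZAR 8,377,755.33 ÷ 14.468 (buy AUD at ask) = AUD 579,054.14

Net result: AUD -1,945.86 (no profitable arbitrage after spreads)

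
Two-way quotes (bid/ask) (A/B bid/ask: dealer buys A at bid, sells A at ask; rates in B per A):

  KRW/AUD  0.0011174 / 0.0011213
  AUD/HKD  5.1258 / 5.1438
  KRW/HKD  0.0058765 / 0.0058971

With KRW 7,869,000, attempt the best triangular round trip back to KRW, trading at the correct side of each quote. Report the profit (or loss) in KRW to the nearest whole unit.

Net profit: KRW 148,379

Best loop KRW → HKD → AUD → KRW:
KRW 7,869,000 × 0.0058765 (sell KRW at bid) = HKD 46,242.18
HKD 46,242.18 ÷ 5.1438 (buy AUD at ask) = AUD 8,989.89
AUD 8,989.89 ÷ 0.0011213 (buy KRW at ask) = KRW 8,017,379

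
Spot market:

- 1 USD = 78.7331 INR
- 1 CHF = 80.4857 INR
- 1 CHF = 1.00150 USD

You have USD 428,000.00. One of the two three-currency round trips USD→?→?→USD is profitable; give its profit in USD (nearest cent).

Profit: USD 8,871.98

Profitable loop is USD → CHF → INR → USD:
USD 428,000.00 ÷ 1.00150 = CHF 427,358.96
CHF 427,358.96 × 80.4857 = INR 34,396,285.17
INR 34,396,285.17 ÷ 78.7331 = USD 436,871.98
Profit = USD 436,871.98 − USD 428,000.00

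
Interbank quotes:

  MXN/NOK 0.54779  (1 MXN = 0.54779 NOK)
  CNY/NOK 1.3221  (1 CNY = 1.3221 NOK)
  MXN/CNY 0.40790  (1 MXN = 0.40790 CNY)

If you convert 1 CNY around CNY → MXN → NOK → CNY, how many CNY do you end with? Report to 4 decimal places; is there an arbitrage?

1.0158 (arbitrage exists)

Around CNY → MXN → NOK → CNY: 1 ÷ 0.40790 × 0.54779 ÷ 1.3221 = 1.015772
Product > 1; profitable direction is CNY → MXN → NOK → CNY.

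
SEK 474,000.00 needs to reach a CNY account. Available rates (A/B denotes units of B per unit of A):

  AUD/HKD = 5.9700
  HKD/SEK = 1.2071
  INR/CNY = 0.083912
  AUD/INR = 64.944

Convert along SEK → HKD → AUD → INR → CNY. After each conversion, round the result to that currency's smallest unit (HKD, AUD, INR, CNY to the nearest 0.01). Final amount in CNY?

CNY 358,446.08

SEK 474,000.00 ÷ 1.2071 = HKD 392,676.66
HKD 392,676.66 ÷ 5.9700 = AUD 65,774.98
AUD 65,774.98 × 64.944 = INR 4,271,690.30
INR 4,271,690.30 × 0.083912 = CNY 358,446.08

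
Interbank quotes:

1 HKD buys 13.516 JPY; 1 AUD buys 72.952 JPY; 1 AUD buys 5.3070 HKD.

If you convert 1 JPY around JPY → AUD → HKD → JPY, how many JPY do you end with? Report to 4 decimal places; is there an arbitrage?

0.9832 (arbitrage exists)

Around JPY → AUD → HKD → JPY: 1 ÷ 72.952 × 5.3070 × 13.516 = 0.983241
Product < 1; profitable direction is JPY → HKD → AUD → JPY.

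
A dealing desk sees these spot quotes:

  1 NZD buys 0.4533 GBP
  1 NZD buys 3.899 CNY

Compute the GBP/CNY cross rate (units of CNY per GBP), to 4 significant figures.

1 GBP ÷ 0.4533 = 2.20604 NZD
2.20604 NZD × 3.899 = 8.60137 CNY

GBP/CNY = 8.601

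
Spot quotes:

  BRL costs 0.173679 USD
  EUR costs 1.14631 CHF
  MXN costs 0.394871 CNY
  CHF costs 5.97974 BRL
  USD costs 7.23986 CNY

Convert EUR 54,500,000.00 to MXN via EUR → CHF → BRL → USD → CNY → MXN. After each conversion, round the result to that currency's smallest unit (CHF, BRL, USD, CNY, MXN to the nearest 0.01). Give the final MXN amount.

EUR 54,500,000.00 × 1.14631 = CHF 62,473,895.00
CHF 62,473,895.00 × 5.97974 = BRL 373,577,648.89
BRL 373,577,648.89 × 0.173679 = USD 64,882,592.48
USD 64,882,592.48 × 7.23986 = CNY 469,740,885.99
CNY 469,740,885.99 ÷ 0.394871 = MXN 1,189,605,937.10

MXN 1,189,605,937.10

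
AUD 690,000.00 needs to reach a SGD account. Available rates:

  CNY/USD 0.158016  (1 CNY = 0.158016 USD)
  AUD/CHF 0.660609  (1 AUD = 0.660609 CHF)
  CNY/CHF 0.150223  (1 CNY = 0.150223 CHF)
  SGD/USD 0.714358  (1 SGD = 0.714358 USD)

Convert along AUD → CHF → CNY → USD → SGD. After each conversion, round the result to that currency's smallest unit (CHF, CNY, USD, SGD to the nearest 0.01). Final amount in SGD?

SGD 671,185.09

AUD 690,000.00 × 0.660609 = CHF 455,820.21
CHF 455,820.21 ÷ 0.150223 = CNY 3,034,290.42
CNY 3,034,290.42 × 0.158016 = USD 479,466.44
USD 479,466.44 ÷ 0.714358 = SGD 671,185.09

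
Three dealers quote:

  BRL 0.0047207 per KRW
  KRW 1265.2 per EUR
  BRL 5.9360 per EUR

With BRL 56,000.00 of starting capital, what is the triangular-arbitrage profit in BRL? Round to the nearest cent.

Profitable loop is BRL → EUR → KRW → BRL:
BRL 56,000.00 ÷ 5.9360 = EUR 9,433.96
EUR 9,433.96 × 1265.2 = KRW 11,935,849
KRW 11,935,849 × 0.0047207 = BRL 56,345.56
Profit = BRL 56,345.56 − BRL 56,000.00

Profit: BRL 345.56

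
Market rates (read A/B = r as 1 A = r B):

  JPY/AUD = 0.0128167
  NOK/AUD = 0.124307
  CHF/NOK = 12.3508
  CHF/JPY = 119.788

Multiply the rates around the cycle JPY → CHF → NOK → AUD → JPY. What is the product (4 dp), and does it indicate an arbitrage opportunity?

1.0000 (no arbitrage)

Around JPY → CHF → NOK → AUD → JPY: 1 ÷ 119.788 × 12.3508 × 0.124307 ÷ 0.0128167 = 1.000003
Product ≈ 1 (deviation 0.000%, within rounding noise).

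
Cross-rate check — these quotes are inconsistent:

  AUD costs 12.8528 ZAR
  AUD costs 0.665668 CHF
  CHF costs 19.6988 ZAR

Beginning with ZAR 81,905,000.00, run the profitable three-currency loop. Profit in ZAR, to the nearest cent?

Profitable loop is ZAR → AUD → CHF → ZAR:
ZAR 81,905,000.00 ÷ 12.8528 = AUD 6,372,541.39
AUD 6,372,541.39 × 0.665668 = CHF 4,241,996.88
CHF 4,241,996.88 × 19.6988 = ZAR 83,562,248.20
Profit = ZAR 83,562,248.20 − ZAR 81,905,000.00

Profit: ZAR 1,657,248.20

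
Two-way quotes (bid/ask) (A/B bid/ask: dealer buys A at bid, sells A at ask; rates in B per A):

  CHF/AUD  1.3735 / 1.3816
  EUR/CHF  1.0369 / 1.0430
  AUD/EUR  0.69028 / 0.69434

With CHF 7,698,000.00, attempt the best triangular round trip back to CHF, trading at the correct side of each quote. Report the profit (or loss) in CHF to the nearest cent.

Best loop CHF → EUR → AUD → CHF:
CHF 7,698,000.00 ÷ 1.0430 (buy EUR at ask) = EUR 7,380,632.79
EUR 7,380,632.79 ÷ 0.69434 (buy AUD at ask) = AUD 10,629,709.93
AUD 10,629,709.93 ÷ 1.3816 (buy CHF at ask) = CHF 7,693,768.04

Net result: CHF -4,231.96 (no profitable arbitrage after spreads)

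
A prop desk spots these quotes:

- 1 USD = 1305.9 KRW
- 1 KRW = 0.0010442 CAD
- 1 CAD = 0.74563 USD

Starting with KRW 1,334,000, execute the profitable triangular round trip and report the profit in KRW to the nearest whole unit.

Profit: KRW 22,353

Profitable loop is KRW → CAD → USD → KRW:
KRW 1,334,000 × 0.0010442 = CAD 1,392.96
CAD 1,392.96 × 0.74563 = USD 1,038.63
USD 1,038.63 × 1305.9 = KRW 1,356,353
Profit = KRW 1,356,353 − KRW 1,334,000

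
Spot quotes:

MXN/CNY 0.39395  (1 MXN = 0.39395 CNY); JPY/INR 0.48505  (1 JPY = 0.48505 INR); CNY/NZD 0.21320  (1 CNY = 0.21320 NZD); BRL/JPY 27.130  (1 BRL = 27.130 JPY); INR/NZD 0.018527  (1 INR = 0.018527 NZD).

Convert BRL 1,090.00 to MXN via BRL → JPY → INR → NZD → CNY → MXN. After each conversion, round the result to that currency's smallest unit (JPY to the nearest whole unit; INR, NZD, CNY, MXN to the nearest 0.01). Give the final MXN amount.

MXN 3,164.06

BRL 1,090.00 × 27.130 = JPY 29,572
JPY 29,572 × 0.48505 = INR 14,343.90
INR 14,343.90 × 0.018527 = NZD 265.75
NZD 265.75 ÷ 0.21320 = CNY 1,246.48
CNY 1,246.48 ÷ 0.39395 = MXN 3,164.06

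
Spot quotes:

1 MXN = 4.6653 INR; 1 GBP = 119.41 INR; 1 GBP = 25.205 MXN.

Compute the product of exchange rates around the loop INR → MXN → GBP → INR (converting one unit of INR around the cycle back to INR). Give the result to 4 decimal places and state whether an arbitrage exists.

Around INR → MXN → GBP → INR: 1 ÷ 4.6653 ÷ 25.205 × 119.41 = 1.015487
Product > 1; profitable direction is INR → MXN → GBP → INR.

1.0155 (arbitrage exists)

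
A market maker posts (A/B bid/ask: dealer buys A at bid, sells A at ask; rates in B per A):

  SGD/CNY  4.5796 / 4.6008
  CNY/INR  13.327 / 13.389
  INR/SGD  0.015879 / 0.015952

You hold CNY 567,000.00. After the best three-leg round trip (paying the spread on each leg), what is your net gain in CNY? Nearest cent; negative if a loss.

Net profit: CNY 10,014.09

Best loop CNY → SGD → INR → CNY:
CNY 567,000.00 ÷ 4.6008 (buy SGD at ask) = SGD 123,239.44
SGD 123,239.44 ÷ 0.015952 (buy INR at ask) = INR 7,725,641.71
INR 7,725,641.71 ÷ 13.389 (buy CNY at ask) = CNY 577,014.09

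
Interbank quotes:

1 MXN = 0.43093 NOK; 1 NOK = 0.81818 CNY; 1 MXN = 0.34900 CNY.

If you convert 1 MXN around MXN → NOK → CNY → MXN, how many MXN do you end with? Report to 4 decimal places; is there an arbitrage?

Around MXN → NOK → CNY → MXN: 1 × 0.43093 × 0.81818 ÷ 0.34900 = 1.010253
Product > 1; profitable direction is MXN → NOK → CNY → MXN.

1.0103 (arbitrage exists)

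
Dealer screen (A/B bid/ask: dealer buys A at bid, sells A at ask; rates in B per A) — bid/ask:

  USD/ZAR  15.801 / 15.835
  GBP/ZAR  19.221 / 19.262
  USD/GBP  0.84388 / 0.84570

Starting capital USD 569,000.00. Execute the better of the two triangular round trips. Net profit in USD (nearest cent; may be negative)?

Best loop USD → GBP → ZAR → USD:
USD 569,000.00 × 0.84388 (sell USD at bid) = GBP 480,167.72
GBP 480,167.72 × 19.221 (sell GBP at bid) = ZAR 9,229,303.75
ZAR 9,229,303.75 ÷ 15.835 (buy USD at ask) = USD 582,842.04

Net profit: USD 13,842.04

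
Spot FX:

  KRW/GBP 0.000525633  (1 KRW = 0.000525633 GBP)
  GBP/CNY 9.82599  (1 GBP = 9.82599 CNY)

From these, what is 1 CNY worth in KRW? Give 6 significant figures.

1 CNY ÷ 9.82599 = 0.101771 GBP
0.101771 GBP ÷ 0.000525633 = 193.616 KRW

CNY/KRW = 193.616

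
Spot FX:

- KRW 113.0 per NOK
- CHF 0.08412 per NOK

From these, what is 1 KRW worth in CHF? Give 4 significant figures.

KRW/CHF = 0.0007444

1 KRW ÷ 113.0 = 0.00884956 NOK
0.00884956 NOK × 0.08412 = 0.000744425 CHF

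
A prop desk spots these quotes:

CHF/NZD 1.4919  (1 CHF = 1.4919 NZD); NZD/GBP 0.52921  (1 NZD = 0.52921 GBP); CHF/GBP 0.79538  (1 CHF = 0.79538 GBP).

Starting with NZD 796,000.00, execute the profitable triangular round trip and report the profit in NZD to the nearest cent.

Profitable loop is NZD → CHF → GBP → NZD:
NZD 796,000.00 ÷ 1.4919 = CHF 533,547.82
CHF 533,547.82 × 0.79538 = GBP 424,373.27
GBP 424,373.27 ÷ 0.52921 = NZD 801,899.57
Profit = NZD 801,899.57 − NZD 796,000.00

Profit: NZD 5,899.57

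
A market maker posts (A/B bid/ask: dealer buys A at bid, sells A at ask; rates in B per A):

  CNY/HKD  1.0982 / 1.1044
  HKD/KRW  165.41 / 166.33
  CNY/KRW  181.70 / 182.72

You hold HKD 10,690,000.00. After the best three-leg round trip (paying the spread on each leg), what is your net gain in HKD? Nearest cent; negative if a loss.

Net result: HKD -62,409.31 (no profitable arbitrage after spreads)

Best loop HKD → KRW → CNY → HKD:
HKD 10,690,000.00 × 165.41 (sell HKD at bid) = KRW 1,768,232,900
KRW 1,768,232,900 ÷ 182.72 (buy CNY at ask) = CNY 9,677,281.63
CNY 9,677,281.63 × 1.0982 (sell CNY at bid) = HKD 10,627,590.69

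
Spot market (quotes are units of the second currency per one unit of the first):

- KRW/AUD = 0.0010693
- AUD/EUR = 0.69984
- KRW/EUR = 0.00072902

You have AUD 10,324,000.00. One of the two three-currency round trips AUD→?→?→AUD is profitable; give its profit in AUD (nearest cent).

Profit: AUD 273,584.33

Profitable loop is AUD → EUR → KRW → AUD:
AUD 10,324,000.00 × 0.69984 = EUR 7,225,148.16
EUR 7,225,148.16 ÷ 0.00072902 = KRW 9,910,768,100
KRW 9,910,768,100 × 0.0010693 = AUD 10,597,584.33
Profit = AUD 10,597,584.33 − AUD 10,324,000.00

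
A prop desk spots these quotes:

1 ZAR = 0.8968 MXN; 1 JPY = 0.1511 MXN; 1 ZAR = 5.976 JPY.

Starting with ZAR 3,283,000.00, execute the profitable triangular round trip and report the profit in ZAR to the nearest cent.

Profit: ZAR 22,600.28

Profitable loop is ZAR → JPY → MXN → ZAR:
ZAR 3,283,000.00 × 5.976 = JPY 19,619,208
JPY 19,619,208 × 0.1511 = MXN 2,964,462.33
MXN 2,964,462.33 ÷ 0.8968 = ZAR 3,305,600.28
Profit = ZAR 3,305,600.28 − ZAR 3,283,000.00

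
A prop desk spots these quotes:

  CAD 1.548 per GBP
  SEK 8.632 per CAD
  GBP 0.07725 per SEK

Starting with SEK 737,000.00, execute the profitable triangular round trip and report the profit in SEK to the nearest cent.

Profit: SEK 23,761.22

Profitable loop is SEK → GBP → CAD → SEK:
SEK 737,000.00 × 0.07725 = GBP 56,933.25
GBP 56,933.25 × 1.548 = CAD 88,132.67
CAD 88,132.67 × 8.632 = SEK 760,761.22
Profit = SEK 760,761.22 − SEK 737,000.00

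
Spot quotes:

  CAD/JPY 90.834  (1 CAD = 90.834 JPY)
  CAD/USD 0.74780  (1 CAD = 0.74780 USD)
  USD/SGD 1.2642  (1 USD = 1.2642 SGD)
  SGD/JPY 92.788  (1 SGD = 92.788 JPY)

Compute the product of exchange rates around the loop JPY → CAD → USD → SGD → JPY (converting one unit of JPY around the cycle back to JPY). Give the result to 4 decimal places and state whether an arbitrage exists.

Around JPY → CAD → USD → SGD → JPY: 1 ÷ 90.834 × 0.74780 × 1.2642 × 92.788 = 0.965705
Product < 1; profitable direction is JPY → SGD → USD → CAD → JPY.

0.9657 (arbitrage exists)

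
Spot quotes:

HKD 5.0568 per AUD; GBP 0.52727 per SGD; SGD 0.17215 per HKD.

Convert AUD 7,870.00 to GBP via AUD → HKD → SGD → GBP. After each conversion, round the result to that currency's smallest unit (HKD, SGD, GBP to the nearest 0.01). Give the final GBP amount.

GBP 3,612.36

AUD 7,870.00 × 5.0568 = HKD 39,797.02
HKD 39,797.02 × 0.17215 = SGD 6,851.06
SGD 6,851.06 × 0.52727 = GBP 3,612.36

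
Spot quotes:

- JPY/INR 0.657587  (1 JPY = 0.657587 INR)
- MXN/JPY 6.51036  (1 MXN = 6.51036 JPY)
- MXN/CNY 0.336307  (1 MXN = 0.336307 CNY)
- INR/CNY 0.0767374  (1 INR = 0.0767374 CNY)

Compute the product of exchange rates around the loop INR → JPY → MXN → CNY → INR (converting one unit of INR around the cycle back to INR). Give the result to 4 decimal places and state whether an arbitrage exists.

Around INR → JPY → MXN → CNY → INR: 1 ÷ 0.657587 ÷ 6.51036 × 0.336307 ÷ 0.0767374 = 1.023695
Product > 1; profitable direction is INR → JPY → MXN → CNY → INR.

1.0237 (arbitrage exists)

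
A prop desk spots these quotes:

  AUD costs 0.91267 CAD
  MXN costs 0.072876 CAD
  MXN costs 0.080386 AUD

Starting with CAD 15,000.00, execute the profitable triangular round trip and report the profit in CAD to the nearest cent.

Profitable loop is CAD → MXN → AUD → CAD:
CAD 15,000.00 ÷ 0.072876 = MXN 205,829.08
MXN 205,829.08 × 0.080386 = AUD 16,545.78
AUD 16,545.78 × 0.91267 = CAD 15,100.83
Profit = CAD 15,100.83 − CAD 15,000.00

Profit: CAD 100.83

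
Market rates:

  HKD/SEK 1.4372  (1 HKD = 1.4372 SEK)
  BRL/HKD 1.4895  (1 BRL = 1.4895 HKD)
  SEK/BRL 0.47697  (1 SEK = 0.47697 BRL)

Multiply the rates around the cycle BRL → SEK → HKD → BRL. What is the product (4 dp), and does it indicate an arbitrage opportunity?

Around BRL → SEK → HKD → BRL: 1 ÷ 0.47697 ÷ 1.4372 ÷ 1.4895 = 0.979380
Product < 1; profitable direction is BRL → HKD → SEK → BRL.

0.9794 (arbitrage exists)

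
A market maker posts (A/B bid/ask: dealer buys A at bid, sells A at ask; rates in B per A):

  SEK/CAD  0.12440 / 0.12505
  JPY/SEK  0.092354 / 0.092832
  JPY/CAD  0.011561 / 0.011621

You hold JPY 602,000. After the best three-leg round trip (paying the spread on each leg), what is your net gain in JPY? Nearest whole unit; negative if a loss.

Net result: JPY -2,471 (no profitable arbitrage after spreads)

Best loop JPY → CAD → SEK → JPY:
JPY 602,000 × 0.011561 (sell JPY at bid) = CAD 6,959.72
CAD 6,959.72 ÷ 0.12505 (buy SEK at ask) = SEK 55,655.51
SEK 55,655.51 ÷ 0.092832 (buy JPY at ask) = JPY 599,529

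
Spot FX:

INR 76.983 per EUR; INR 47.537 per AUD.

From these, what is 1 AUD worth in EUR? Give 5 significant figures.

AUD/EUR = 0.61750

1 AUD × 47.537 = 47.537 INR
47.537 INR ÷ 76.983 = 0.6175 EUR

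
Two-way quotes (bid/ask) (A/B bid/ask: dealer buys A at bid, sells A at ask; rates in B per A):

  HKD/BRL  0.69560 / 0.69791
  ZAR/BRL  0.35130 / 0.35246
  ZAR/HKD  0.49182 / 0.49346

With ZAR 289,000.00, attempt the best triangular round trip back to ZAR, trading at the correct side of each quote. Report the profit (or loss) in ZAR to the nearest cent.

Best loop ZAR → BRL → HKD → ZAR:
ZAR 289,000.00 × 0.35130 (sell ZAR at bid) = BRL 101,525.70
BRL 101,525.70 ÷ 0.69791 (buy HKD at ask) = HKD 145,471.05
HKD 145,471.05 ÷ 0.49346 (buy ZAR at ask) = ZAR 294,798.06

Net profit: ZAR 5,798.06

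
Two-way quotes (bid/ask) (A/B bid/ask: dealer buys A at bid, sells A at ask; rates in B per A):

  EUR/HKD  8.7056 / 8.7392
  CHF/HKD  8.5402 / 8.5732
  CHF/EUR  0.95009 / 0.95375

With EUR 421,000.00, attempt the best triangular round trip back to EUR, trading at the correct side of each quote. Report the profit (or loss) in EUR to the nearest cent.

Best loop EUR → CHF → HKD → EUR:
EUR 421,000.00 ÷ 0.95375 (buy CHF at ask) = CHF 441,415.47
CHF 441,415.47 × 8.5402 (sell CHF at bid) = HKD 3,769,776.36
HKD 3,769,776.36 ÷ 8.7392 (buy EUR at ask) = EUR 431,364.01

Net profit: EUR 10,364.01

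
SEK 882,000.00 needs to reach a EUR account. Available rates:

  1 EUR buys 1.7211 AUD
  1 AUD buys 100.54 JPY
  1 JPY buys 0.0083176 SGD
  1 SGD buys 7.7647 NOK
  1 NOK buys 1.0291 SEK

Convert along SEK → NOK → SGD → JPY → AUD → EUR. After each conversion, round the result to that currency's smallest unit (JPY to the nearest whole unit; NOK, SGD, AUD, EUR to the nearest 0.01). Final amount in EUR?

SEK 882,000.00 ÷ 1.0291 = NOK 857,059.57
NOK 857,059.57 ÷ 7.7647 = SGD 110,378.97
SGD 110,378.97 ÷ 0.0083176 = JPY 13,270,531
JPY 13,270,531 ÷ 100.54 = AUD 131,992.55
AUD 131,992.55 ÷ 1.7211 = EUR 76,690.81

EUR 76,690.81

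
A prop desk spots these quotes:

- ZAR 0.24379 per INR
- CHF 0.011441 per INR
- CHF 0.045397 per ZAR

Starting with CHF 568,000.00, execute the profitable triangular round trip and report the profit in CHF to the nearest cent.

Profitable loop is CHF → ZAR → INR → CHF:
CHF 568,000.00 ÷ 0.045397 = ZAR 12,511,839.99
ZAR 12,511,839.99 ÷ 0.24379 = INR 51,322,203.49
INR 51,322,203.49 × 0.011441 = CHF 587,177.33
Profit = CHF 587,177.33 − CHF 568,000.00

Profit: CHF 19,177.33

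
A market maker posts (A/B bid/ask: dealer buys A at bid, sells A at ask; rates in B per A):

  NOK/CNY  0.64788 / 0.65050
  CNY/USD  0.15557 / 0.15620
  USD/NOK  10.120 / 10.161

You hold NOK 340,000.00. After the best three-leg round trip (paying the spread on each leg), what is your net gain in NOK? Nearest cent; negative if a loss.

Best loop NOK → CNY → USD → NOK:
NOK 340,000.00 × 0.64788 (sell NOK at bid) = CNY 220,279.20
CNY 220,279.20 × 0.15557 (sell CNY at bid) = USD 34,268.84
USD 34,268.84 × 10.120 (sell USD at bid) = NOK 346,800.61

Net profit: NOK 6,800.61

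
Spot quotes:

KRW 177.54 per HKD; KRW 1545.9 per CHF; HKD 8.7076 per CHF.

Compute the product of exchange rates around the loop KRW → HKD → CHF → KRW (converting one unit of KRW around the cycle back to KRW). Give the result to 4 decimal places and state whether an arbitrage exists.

Around KRW → HKD → CHF → KRW: 1 ÷ 177.54 ÷ 8.7076 × 1545.9 = 0.999969
Product ≈ 1 (deviation 0.003%, within rounding noise).

1.0000 (no arbitrage)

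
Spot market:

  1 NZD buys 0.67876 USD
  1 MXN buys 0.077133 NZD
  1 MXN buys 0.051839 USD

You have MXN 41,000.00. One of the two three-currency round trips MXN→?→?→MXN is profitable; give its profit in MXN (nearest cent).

Profit: MXN 407.95

Profitable loop is MXN → NZD → USD → MXN:
MXN 41,000.00 × 0.077133 = NZD 3,162.45
NZD 3,162.45 × 0.67876 = USD 2,146.55
USD 2,146.55 ÷ 0.051839 = MXN 41,407.95
Profit = MXN 41,407.95 − MXN 41,000.00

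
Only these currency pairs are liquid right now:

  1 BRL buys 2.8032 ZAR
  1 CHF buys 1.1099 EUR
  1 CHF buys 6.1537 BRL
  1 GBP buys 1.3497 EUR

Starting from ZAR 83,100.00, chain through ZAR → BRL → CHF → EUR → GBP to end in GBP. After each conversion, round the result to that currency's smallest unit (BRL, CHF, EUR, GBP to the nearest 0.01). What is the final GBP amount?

GBP 3,961.48

ZAR 83,100.00 ÷ 2.8032 = BRL 29,644.69
BRL 29,644.69 ÷ 6.1537 = CHF 4,817.38
CHF 4,817.38 × 1.1099 = EUR 5,346.81
EUR 5,346.81 ÷ 1.3497 = GBP 3,961.48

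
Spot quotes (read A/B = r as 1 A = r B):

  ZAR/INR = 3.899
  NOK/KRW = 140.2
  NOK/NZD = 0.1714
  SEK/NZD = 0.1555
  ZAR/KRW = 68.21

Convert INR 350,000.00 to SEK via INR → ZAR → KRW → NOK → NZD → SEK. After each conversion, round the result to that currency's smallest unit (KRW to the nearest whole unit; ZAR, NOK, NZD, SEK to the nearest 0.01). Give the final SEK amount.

SEK 48,138.78

INR 350,000.00 ÷ 3.899 = ZAR 89,766.61
ZAR 89,766.61 × 68.21 = KRW 6,122,980
KRW 6,122,980 ÷ 140.2 = NOK 43,673.18
NOK 43,673.18 × 0.1714 = NZD 7,485.58
NZD 7,485.58 ÷ 0.1555 = SEK 48,138.78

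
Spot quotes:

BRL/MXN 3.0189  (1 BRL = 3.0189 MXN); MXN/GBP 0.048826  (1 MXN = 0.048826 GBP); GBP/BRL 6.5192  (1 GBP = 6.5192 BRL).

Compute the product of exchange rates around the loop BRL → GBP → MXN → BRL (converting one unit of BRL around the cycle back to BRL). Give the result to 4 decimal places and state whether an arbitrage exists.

1.0407 (arbitrage exists)

Around BRL → GBP → MXN → BRL: 1 ÷ 6.5192 ÷ 0.048826 ÷ 3.0189 = 1.040653
Product > 1; profitable direction is BRL → GBP → MXN → BRL.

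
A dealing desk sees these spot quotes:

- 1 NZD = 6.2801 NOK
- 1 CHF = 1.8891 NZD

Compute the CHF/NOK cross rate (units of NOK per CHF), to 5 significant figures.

1 CHF × 1.8891 = 1.8891 NZD
1.8891 NZD × 6.2801 = 11.8637 NOK

CHF/NOK = 11.864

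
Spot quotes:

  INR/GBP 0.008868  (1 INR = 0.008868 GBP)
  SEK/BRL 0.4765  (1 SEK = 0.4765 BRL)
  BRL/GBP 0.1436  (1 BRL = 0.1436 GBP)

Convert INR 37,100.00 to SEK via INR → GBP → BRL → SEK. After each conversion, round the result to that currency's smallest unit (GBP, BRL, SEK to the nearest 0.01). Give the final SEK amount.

SEK 4,808.16

INR 37,100.00 × 0.008868 = GBP 329.00
GBP 329.00 ÷ 0.1436 = BRL 2,291.09
BRL 2,291.09 ÷ 0.4765 = SEK 4,808.16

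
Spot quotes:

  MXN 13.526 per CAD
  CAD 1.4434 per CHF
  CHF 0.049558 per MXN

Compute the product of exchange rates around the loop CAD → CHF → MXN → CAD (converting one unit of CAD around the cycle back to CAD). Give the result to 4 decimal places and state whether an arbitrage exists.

Around CAD → CHF → MXN → CAD: 1 ÷ 1.4434 ÷ 0.049558 ÷ 13.526 = 1.033547
Product > 1; profitable direction is CAD → CHF → MXN → CAD.

1.0335 (arbitrage exists)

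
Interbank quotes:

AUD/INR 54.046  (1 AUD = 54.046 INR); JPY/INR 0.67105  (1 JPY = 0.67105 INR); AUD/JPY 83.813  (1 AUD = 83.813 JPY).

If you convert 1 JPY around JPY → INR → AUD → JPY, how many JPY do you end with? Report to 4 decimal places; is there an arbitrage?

1.0406 (arbitrage exists)

Around JPY → INR → AUD → JPY: 1 × 0.67105 ÷ 54.046 × 83.813 = 1.040645
Product > 1; profitable direction is JPY → INR → AUD → JPY.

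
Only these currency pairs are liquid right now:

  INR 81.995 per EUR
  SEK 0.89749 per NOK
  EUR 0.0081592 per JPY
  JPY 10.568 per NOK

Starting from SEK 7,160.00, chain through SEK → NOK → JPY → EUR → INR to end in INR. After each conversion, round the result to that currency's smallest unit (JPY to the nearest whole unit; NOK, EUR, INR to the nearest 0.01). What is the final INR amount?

SEK 7,160.00 ÷ 0.89749 = NOK 7,977.80
NOK 7,977.80 × 10.568 = JPY 84,309
JPY 84,309 × 0.0081592 = EUR 687.89
EUR 687.89 × 81.995 = INR 56,403.54

INR 56,403.54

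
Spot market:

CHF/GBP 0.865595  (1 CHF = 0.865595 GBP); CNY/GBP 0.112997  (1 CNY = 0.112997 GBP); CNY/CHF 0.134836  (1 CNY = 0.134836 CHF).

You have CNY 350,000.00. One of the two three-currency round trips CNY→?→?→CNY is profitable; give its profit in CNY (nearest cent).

Profitable loop is CNY → CHF → GBP → CNY:
CNY 350,000.00 × 0.134836 = CHF 47,192.60
CHF 47,192.60 × 0.865595 = GBP 40,849.68
GBP 40,849.68 ÷ 0.112997 = CNY 361,511.18
Profit = CNY 361,511.18 − CNY 350,000.00

Profit: CNY 11,511.18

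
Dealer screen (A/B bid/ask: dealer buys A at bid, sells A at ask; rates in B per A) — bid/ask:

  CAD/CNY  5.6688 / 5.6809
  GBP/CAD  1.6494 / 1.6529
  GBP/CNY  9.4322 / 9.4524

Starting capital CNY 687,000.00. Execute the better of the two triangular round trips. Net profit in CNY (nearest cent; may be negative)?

Best loop CNY → CAD → GBP → CNY:
CNY 687,000.00 ÷ 5.6809 (buy CAD at ask) = CAD 120,931.54
CAD 120,931.54 ÷ 1.6529 (buy GBP at ask) = GBP 73,163.25
GBP 73,163.25 × 9.4322 (sell GBP at bid) = CNY 690,090.44

Net profit: CNY 3,090.44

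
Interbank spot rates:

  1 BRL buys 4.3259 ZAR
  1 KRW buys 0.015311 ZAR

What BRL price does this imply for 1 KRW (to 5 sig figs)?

KRW/BRL = 0.0035394

1 KRW × 0.015311 = 0.015311 ZAR
0.015311 ZAR ÷ 4.3259 = 0.00353938 BRL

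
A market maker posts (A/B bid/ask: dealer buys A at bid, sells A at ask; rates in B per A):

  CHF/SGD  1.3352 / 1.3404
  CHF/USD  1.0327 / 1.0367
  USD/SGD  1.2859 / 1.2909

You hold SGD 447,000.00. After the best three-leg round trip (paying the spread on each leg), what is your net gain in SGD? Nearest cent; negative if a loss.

Best loop SGD → USD → CHF → SGD:
SGD 447,000.00 ÷ 1.2909 (buy USD at ask) = USD 346,270.04
USD 346,270.04 ÷ 1.0367 (buy CHF at ask) = CHF 334,011.81
CHF 334,011.81 × 1.3352 (sell CHF at bid) = SGD 445,972.57

Net result: SGD -1,027.43 (no profitable arbitrage after spreads)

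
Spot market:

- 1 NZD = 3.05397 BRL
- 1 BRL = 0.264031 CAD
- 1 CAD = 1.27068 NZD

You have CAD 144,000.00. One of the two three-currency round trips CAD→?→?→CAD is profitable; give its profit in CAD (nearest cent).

Profitable loop is CAD → NZD → BRL → CAD:
CAD 144,000.00 × 1.27068 = NZD 182,977.92
NZD 182,977.92 × 3.05397 = BRL 558,809.08
BRL 558,809.08 × 0.264031 = CAD 147,542.92
Profit = CAD 147,542.92 − CAD 144,000.00

Profit: CAD 3,542.92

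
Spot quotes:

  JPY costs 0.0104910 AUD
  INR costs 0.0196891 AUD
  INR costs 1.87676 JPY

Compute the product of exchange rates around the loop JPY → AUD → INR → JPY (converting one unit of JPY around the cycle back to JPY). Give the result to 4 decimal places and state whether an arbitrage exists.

1.0000 (no arbitrage)

Around JPY → AUD → INR → JPY: 1 × 0.0104910 ÷ 0.0196891 × 1.87676 = 0.999999
Product ≈ 1 (deviation 0.000%, within rounding noise).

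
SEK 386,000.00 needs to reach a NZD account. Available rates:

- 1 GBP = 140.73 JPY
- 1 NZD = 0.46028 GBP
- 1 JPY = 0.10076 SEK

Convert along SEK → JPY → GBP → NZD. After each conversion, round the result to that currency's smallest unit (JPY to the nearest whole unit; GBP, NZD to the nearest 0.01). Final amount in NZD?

SEK 386,000.00 ÷ 0.10076 = JPY 3,830,885
JPY 3,830,885 ÷ 140.73 = GBP 27,221.52
GBP 27,221.52 ÷ 0.46028 = NZD 59,141.22

NZD 59,141.22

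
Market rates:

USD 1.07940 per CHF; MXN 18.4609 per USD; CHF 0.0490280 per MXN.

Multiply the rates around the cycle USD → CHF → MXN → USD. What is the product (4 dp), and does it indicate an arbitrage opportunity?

1.0236 (arbitrage exists)

Around USD → CHF → MXN → USD: 1 ÷ 1.07940 ÷ 0.0490280 ÷ 18.4609 = 1.023577
Product > 1; profitable direction is USD → CHF → MXN → USD.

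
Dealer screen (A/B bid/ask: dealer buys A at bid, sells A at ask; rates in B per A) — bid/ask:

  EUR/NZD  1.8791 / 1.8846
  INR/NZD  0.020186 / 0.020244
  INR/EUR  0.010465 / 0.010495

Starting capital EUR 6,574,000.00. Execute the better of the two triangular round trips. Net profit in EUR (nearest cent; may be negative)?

Net profit: EUR 135,317.42

Best loop EUR → INR → NZD → EUR:
EUR 6,574,000.00 ÷ 0.010495 (buy INR at ask) = INR 626,393,520.72
INR 626,393,520.72 × 0.020186 (sell INR at bid) = NZD 12,644,379.61
NZD 12,644,379.61 ÷ 1.8846 (buy EUR at ask) = EUR 6,709,317.42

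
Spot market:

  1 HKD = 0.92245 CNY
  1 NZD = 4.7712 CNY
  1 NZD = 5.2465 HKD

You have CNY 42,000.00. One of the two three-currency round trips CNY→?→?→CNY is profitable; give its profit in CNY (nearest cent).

Profitable loop is CNY → NZD → HKD → CNY:
CNY 42,000.00 ÷ 4.7712 = NZD 8,802.82
NZD 8,802.82 × 5.2465 = HKD 46,183.98
HKD 46,183.98 × 0.92245 = CNY 42,602.41
Profit = CNY 42,602.41 − CNY 42,000.00

Profit: CNY 602.41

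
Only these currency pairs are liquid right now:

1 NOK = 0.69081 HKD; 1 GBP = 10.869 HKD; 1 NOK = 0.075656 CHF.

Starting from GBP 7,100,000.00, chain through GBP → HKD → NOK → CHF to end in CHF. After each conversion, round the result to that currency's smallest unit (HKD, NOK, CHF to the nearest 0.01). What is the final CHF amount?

GBP 7,100,000.00 × 10.869 = HKD 77,169,900.00
HKD 77,169,900.00 ÷ 0.69081 = NOK 111,709,297.78
NOK 111,709,297.78 × 0.075656 = CHF 8,451,478.63

CHF 8,451,478.63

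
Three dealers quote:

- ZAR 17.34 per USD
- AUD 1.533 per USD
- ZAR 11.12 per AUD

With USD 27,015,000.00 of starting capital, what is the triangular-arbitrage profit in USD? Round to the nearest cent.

Profitable loop is USD → ZAR → AUD → USD:
USD 27,015,000.00 × 17.34 = ZAR 468,440,100.00
ZAR 468,440,100.00 ÷ 11.12 = AUD 42,125,908.27
AUD 42,125,908.27 ÷ 1.533 = USD 27,479,392.22
Profit = USD 27,479,392.22 − USD 27,015,000.00

Profit: USD 464,392.22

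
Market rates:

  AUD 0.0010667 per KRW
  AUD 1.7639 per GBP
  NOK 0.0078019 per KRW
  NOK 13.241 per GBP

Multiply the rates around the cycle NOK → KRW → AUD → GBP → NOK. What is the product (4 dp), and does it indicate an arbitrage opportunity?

1.0263 (arbitrage exists)

Around NOK → KRW → AUD → GBP → NOK: 1 ÷ 0.0078019 × 0.0010667 ÷ 1.7639 × 13.241 = 1.026334
Product > 1; profitable direction is NOK → KRW → AUD → GBP → NOK.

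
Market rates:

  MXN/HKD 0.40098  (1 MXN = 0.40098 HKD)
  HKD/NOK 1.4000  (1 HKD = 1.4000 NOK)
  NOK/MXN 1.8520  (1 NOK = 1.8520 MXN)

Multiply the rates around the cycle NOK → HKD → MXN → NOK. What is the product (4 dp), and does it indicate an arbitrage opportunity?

0.9619 (arbitrage exists)

Around NOK → HKD → MXN → NOK: 1 ÷ 1.4000 ÷ 0.40098 ÷ 1.8520 = 0.961852
Product < 1; profitable direction is NOK → MXN → HKD → NOK.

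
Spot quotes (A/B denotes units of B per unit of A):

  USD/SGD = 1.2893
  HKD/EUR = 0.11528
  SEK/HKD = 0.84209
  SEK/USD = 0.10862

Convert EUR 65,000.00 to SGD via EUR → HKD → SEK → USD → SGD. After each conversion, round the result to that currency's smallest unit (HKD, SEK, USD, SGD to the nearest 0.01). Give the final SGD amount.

SGD 93,770.16

EUR 65,000.00 ÷ 0.11528 = HKD 563,844.55
HKD 563,844.55 ÷ 0.84209 = SEK 669,577.54
SEK 669,577.54 × 0.10862 = USD 72,729.51
USD 72,729.51 × 1.2893 = SGD 93,770.16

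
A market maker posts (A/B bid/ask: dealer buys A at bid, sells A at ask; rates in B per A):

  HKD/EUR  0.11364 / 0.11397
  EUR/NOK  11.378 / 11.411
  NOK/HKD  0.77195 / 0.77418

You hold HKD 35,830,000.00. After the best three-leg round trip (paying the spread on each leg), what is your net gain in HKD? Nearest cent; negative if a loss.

Net result: HKD -67,066.58 (no profitable arbitrage after spreads)

Best loop HKD → EUR → NOK → HKD:
HKD 35,830,000.00 × 0.11364 (sell HKD at bid) = EUR 4,071,721.20
EUR 4,071,721.20 × 11.378 (sell EUR at bid) = NOK 46,328,043.81
NOK 46,328,043.81 × 0.77195 (sell NOK at bid) = HKD 35,762,933.42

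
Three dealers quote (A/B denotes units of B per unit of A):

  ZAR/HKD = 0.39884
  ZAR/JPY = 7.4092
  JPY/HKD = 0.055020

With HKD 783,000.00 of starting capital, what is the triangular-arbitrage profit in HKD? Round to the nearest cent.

Profit: HKD 17,303.95

Profitable loop is HKD → ZAR → JPY → HKD:
HKD 783,000.00 ÷ 0.39884 = ZAR 1,963,193.26
ZAR 1,963,193.26 × 7.4092 = JPY 14,545,692
JPY 14,545,692 × 0.055020 = HKD 800,303.95
Profit = HKD 800,303.95 − HKD 783,000.00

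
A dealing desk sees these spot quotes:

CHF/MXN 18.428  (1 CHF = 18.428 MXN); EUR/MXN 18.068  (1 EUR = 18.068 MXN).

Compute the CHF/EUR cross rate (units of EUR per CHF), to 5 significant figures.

1 CHF × 18.428 = 18.428 MXN
18.428 MXN ÷ 18.068 = 1.01992 EUR

CHF/EUR = 1.0199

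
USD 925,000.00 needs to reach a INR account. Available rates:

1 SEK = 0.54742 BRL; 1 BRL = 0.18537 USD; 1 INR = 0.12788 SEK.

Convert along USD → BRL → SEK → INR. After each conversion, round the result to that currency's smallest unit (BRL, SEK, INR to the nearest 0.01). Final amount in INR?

USD 925,000.00 ÷ 0.18537 = BRL 4,990,019.96
BRL 4,990,019.96 ÷ 0.54742 = SEK 9,115,523.66
SEK 9,115,523.66 ÷ 0.12788 = INR 71,281,855.33

INR 71,281,855.33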